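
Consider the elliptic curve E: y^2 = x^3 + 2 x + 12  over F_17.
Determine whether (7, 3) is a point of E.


Check whether y^2 = x^3 + 2 x + 12 (mod 17) for (x, y) = (7, 3).
LHS: y^2 = 3^2 mod 17 = 9
RHS: x^3 + 2 x + 12 = 7^3 + 2*7 + 12 mod 17 = 12
LHS != RHS

No, not on the curve


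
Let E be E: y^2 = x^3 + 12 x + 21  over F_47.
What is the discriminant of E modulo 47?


4 a^3 + 27 b^2 = 4*12^3 + 27*21^2 = 6912 + 11907 = 18819
Delta = -16 * (18819) = -301104
Delta mod 47 = 25

Delta = 25 (mod 47)


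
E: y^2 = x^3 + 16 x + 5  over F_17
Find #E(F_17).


For each x in F_17, count y with y^2 = x^3 + 16 x + 5 mod 17:
  x = 7: RHS = 1, y in [1, 16]  -> 2 point(s)
  x = 8: RHS = 16, y in [4, 13]  -> 2 point(s)
  x = 10: RHS = 9, y in [3, 14]  -> 2 point(s)
  x = 11: RHS = 16, y in [4, 13]  -> 2 point(s)
  x = 12: RHS = 4, y in [2, 15]  -> 2 point(s)
  x = 13: RHS = 13, y in [8, 9]  -> 2 point(s)
  x = 14: RHS = 15, y in [7, 10]  -> 2 point(s)
  x = 15: RHS = 16, y in [4, 13]  -> 2 point(s)
Affine points: 16. Add the point at infinity: total = 17.

#E(F_17) = 17


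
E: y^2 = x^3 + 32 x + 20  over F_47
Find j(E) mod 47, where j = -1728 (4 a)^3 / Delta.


Delta = -16(4 a^3 + 27 b^2) mod 47 = 7
-1728 * (4 a)^3 = -1728 * (4*32)^3 mod 47 = 38
j = 38 * 7^(-1) mod 47 = 39

j = 39 (mod 47)


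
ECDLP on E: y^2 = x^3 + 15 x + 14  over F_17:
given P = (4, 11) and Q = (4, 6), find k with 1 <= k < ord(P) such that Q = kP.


Enumerate multiples of P until we hit Q = (4, 6):
  1P = (4, 11)
  2P = (10, 12)
  3P = (12, 16)
  4P = (16, 7)
  5P = (16, 10)
  6P = (12, 1)
  7P = (10, 5)
  8P = (4, 6)
Match found at i = 8.

k = 8


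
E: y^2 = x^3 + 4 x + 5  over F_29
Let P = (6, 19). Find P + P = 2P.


Doubling: s = (3 x1^2 + a) / (2 y1)
s = (3*6^2 + 4) / (2*19) mod 29 = 6
x3 = s^2 - 2 x1 mod 29 = 6^2 - 2*6 = 24
y3 = s (x1 - x3) - y1 mod 29 = 6 * (6 - 24) - 19 = 18

2P = (24, 18)


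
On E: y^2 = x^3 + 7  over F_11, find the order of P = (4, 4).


Compute successive multiples of P until we hit O:
  1P = (4, 4)
  2P = (6, 6)
  3P = (2, 9)
  4P = (3, 10)
  5P = (7, 3)
  6P = (5, 0)
  7P = (7, 8)
  8P = (3, 1)
  ... (continuing to 12P)
  12P = O

ord(P) = 12


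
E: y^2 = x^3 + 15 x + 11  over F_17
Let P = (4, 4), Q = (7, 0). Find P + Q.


P != Q, so use the chord formula.
s = (y2 - y1) / (x2 - x1) = (13) / (3) mod 17 = 10
x3 = s^2 - x1 - x2 mod 17 = 10^2 - 4 - 7 = 4
y3 = s (x1 - x3) - y1 mod 17 = 10 * (4 - 4) - 4 = 13

P + Q = (4, 13)


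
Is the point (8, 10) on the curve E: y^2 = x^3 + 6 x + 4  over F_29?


Check whether y^2 = x^3 + 6 x + 4 (mod 29) for (x, y) = (8, 10).
LHS: y^2 = 10^2 mod 29 = 13
RHS: x^3 + 6 x + 4 = 8^3 + 6*8 + 4 mod 29 = 13
LHS = RHS

Yes, on the curve


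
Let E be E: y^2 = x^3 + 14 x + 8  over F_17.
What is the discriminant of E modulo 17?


4 a^3 + 27 b^2 = 4*14^3 + 27*8^2 = 10976 + 1728 = 12704
Delta = -16 * (12704) = -203264
Delta mod 17 = 5

Delta = 5 (mod 17)


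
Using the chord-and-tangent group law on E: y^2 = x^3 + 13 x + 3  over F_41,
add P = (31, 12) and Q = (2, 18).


P != Q, so use the chord formula.
s = (y2 - y1) / (x2 - x1) = (6) / (12) mod 41 = 21
x3 = s^2 - x1 - x2 mod 41 = 21^2 - 31 - 2 = 39
y3 = s (x1 - x3) - y1 mod 41 = 21 * (31 - 39) - 12 = 25

P + Q = (39, 25)


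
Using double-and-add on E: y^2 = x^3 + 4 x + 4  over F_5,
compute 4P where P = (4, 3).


k = 4 = 100_2 (binary, LSB first: 001)
Double-and-add from P = (4, 3):
  bit 0 = 0: acc unchanged = O
  bit 1 = 0: acc unchanged = O
  bit 2 = 1: acc = O + (2, 0) = (2, 0)

4P = (2, 0)


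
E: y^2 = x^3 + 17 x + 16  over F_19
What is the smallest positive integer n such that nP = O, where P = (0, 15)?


Compute successive multiples of P until we hit O:
  1P = (0, 15)
  2P = (6, 12)
  3P = (18, 13)
  4P = (5, 13)
  5P = (2, 1)
  6P = (9, 10)
  7P = (15, 6)
  8P = (15, 13)
  ... (continuing to 15P)
  15P = O

ord(P) = 15


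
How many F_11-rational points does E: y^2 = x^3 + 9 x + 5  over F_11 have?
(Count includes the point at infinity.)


For each x in F_11, count y with y^2 = x^3 + 9 x + 5 mod 11:
  x = 0: RHS = 5, y in [4, 7]  -> 2 point(s)
  x = 1: RHS = 4, y in [2, 9]  -> 2 point(s)
  x = 2: RHS = 9, y in [3, 8]  -> 2 point(s)
  x = 3: RHS = 4, y in [2, 9]  -> 2 point(s)
  x = 6: RHS = 0, y in [0]  -> 1 point(s)
  x = 7: RHS = 4, y in [2, 9]  -> 2 point(s)
  x = 9: RHS = 1, y in [1, 10]  -> 2 point(s)
Affine points: 13. Add the point at infinity: total = 14.

#E(F_11) = 14


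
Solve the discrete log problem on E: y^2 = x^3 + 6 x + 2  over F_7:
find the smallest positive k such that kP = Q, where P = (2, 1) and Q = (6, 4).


Enumerate multiples of P until we hit Q = (6, 4):
  1P = (2, 1)
  2P = (0, 3)
  3P = (6, 3)
  4P = (1, 3)
  5P = (1, 4)
  6P = (6, 4)
Match found at i = 6.

k = 6


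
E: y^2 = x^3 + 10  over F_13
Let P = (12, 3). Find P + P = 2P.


Doubling: s = (3 x1^2 + a) / (2 y1)
s = (3*12^2 + 0) / (2*3) mod 13 = 7
x3 = s^2 - 2 x1 mod 13 = 7^2 - 2*12 = 12
y3 = s (x1 - x3) - y1 mod 13 = 7 * (12 - 12) - 3 = 10

2P = (12, 10)


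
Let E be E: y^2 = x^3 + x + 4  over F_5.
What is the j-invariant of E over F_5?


Delta = -16(4 a^3 + 27 b^2) mod 5 = 4
-1728 * (4 a)^3 = -1728 * (4*1)^3 mod 5 = 3
j = 3 * 4^(-1) mod 5 = 2

j = 2 (mod 5)


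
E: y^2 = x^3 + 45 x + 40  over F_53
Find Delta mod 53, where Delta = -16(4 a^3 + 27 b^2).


4 a^3 + 27 b^2 = 4*45^3 + 27*40^2 = 364500 + 43200 = 407700
Delta = -16 * (407700) = -6523200
Delta mod 53 = 40

Delta = 40 (mod 53)


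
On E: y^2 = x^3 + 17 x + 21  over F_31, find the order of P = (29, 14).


Compute successive multiples of P until we hit O:
  1P = (29, 14)
  2P = (1, 15)
  3P = (8, 24)
  4P = (26, 20)
  5P = (11, 12)
  6P = (9, 2)
  7P = (7, 24)
  8P = (28, 25)
  ... (continuing to 26P)
  26P = O

ord(P) = 26


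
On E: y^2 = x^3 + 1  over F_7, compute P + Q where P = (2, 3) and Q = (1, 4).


P != Q, so use the chord formula.
s = (y2 - y1) / (x2 - x1) = (1) / (6) mod 7 = 6
x3 = s^2 - x1 - x2 mod 7 = 6^2 - 2 - 1 = 5
y3 = s (x1 - x3) - y1 mod 7 = 6 * (2 - 5) - 3 = 0

P + Q = (5, 0)


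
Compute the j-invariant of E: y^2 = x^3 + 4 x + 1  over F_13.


Delta = -16(4 a^3 + 27 b^2) mod 13 = 9
-1728 * (4 a)^3 = -1728 * (4*4)^3 mod 13 = 1
j = 1 * 9^(-1) mod 13 = 3

j = 3 (mod 13)


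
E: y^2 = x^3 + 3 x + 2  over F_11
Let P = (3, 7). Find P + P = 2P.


Doubling: s = (3 x1^2 + a) / (2 y1)
s = (3*3^2 + 3) / (2*7) mod 11 = 10
x3 = s^2 - 2 x1 mod 11 = 10^2 - 2*3 = 6
y3 = s (x1 - x3) - y1 mod 11 = 10 * (3 - 6) - 7 = 7

2P = (6, 7)


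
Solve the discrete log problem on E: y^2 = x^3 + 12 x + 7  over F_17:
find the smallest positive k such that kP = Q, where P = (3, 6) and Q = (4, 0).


Enumerate multiples of P until we hit Q = (4, 0):
  1P = (3, 6)
  2P = (12, 3)
  3P = (4, 0)
Match found at i = 3.

k = 3


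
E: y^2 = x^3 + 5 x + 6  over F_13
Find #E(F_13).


For each x in F_13, count y with y^2 = x^3 + 5 x + 6 mod 13:
  x = 1: RHS = 12, y in [5, 8]  -> 2 point(s)
  x = 3: RHS = 9, y in [3, 10]  -> 2 point(s)
  x = 4: RHS = 12, y in [5, 8]  -> 2 point(s)
  x = 5: RHS = 0, y in [0]  -> 1 point(s)
  x = 8: RHS = 12, y in [5, 8]  -> 2 point(s)
  x = 9: RHS = 0, y in [0]  -> 1 point(s)
  x = 10: RHS = 3, y in [4, 9]  -> 2 point(s)
  x = 11: RHS = 1, y in [1, 12]  -> 2 point(s)
  x = 12: RHS = 0, y in [0]  -> 1 point(s)
Affine points: 15. Add the point at infinity: total = 16.

#E(F_13) = 16


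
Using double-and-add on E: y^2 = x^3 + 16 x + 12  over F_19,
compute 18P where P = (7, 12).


k = 18 = 10010_2 (binary, LSB first: 01001)
Double-and-add from P = (7, 12):
  bit 0 = 0: acc unchanged = O
  bit 1 = 1: acc = O + (3, 12) = (3, 12)
  bit 2 = 0: acc unchanged = (3, 12)
  bit 3 = 0: acc unchanged = (3, 12)
  bit 4 = 1: acc = (3, 12) + (9, 12) = (7, 7)

18P = (7, 7)


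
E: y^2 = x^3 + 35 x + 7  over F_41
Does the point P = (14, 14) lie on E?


Check whether y^2 = x^3 + 35 x + 7 (mod 41) for (x, y) = (14, 14).
LHS: y^2 = 14^2 mod 41 = 32
RHS: x^3 + 35 x + 7 = 14^3 + 35*14 + 7 mod 41 = 2
LHS != RHS

No, not on the curve


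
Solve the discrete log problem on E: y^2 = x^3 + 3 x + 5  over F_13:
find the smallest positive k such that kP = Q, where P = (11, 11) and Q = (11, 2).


Enumerate multiples of P until we hit Q = (11, 2):
  1P = (11, 11)
  2P = (1, 10)
  3P = (4, 4)
  4P = (12, 1)
  5P = (12, 12)
  6P = (4, 9)
  7P = (1, 3)
  8P = (11, 2)
Match found at i = 8.

k = 8


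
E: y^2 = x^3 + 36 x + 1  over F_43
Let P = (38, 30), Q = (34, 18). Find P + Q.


P != Q, so use the chord formula.
s = (y2 - y1) / (x2 - x1) = (31) / (39) mod 43 = 3
x3 = s^2 - x1 - x2 mod 43 = 3^2 - 38 - 34 = 23
y3 = s (x1 - x3) - y1 mod 43 = 3 * (38 - 23) - 30 = 15

P + Q = (23, 15)


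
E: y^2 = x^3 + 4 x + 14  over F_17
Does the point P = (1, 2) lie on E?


Check whether y^2 = x^3 + 4 x + 14 (mod 17) for (x, y) = (1, 2).
LHS: y^2 = 2^2 mod 17 = 4
RHS: x^3 + 4 x + 14 = 1^3 + 4*1 + 14 mod 17 = 2
LHS != RHS

No, not on the curve


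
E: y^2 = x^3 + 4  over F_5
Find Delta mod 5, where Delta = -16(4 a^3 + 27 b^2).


4 a^3 + 27 b^2 = 4*0^3 + 27*4^2 = 0 + 432 = 432
Delta = -16 * (432) = -6912
Delta mod 5 = 3

Delta = 3 (mod 5)


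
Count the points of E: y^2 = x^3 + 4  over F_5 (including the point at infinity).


For each x in F_5, count y with y^2 = x^3 + 0 x + 4 mod 5:
  x = 0: RHS = 4, y in [2, 3]  -> 2 point(s)
  x = 1: RHS = 0, y in [0]  -> 1 point(s)
  x = 3: RHS = 1, y in [1, 4]  -> 2 point(s)
Affine points: 5. Add the point at infinity: total = 6.

#E(F_5) = 6


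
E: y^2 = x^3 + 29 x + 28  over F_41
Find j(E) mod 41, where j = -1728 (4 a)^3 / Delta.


Delta = -16(4 a^3 + 27 b^2) mod 41 = 28
-1728 * (4 a)^3 = -1728 * (4*29)^3 mod 41 = 8
j = 8 * 28^(-1) mod 41 = 12

j = 12 (mod 41)


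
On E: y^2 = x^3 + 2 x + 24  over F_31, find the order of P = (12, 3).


Compute successive multiples of P until we hit O:
  1P = (12, 3)
  2P = (7, 28)
  3P = (6, 29)
  4P = (18, 23)
  5P = (19, 15)
  6P = (8, 26)
  7P = (15, 22)
  8P = (20, 29)
  ... (continuing to 25P)
  25P = O

ord(P) = 25


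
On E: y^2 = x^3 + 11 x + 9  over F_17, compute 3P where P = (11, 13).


k = 3 = 11_2 (binary, LSB first: 11)
Double-and-add from P = (11, 13):
  bit 0 = 1: acc = O + (11, 13) = (11, 13)
  bit 1 = 1: acc = (11, 13) + (12, 4) = (7, 2)

3P = (7, 2)


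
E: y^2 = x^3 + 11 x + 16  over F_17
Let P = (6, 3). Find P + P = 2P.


Doubling: s = (3 x1^2 + a) / (2 y1)
s = (3*6^2 + 11) / (2*3) mod 17 = 0
x3 = s^2 - 2 x1 mod 17 = 0^2 - 2*6 = 5
y3 = s (x1 - x3) - y1 mod 17 = 0 * (6 - 5) - 3 = 14

2P = (5, 14)


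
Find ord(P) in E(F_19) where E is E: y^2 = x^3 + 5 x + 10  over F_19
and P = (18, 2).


Compute successive multiples of P until we hit O:
  1P = (18, 2)
  2P = (6, 3)
  3P = (2, 3)
  4P = (16, 5)
  5P = (11, 16)
  6P = (13, 7)
  7P = (8, 7)
  8P = (17, 7)
  ... (continuing to 21P)
  21P = O

ord(P) = 21


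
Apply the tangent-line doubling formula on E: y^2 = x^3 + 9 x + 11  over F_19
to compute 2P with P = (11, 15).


Doubling: s = (3 x1^2 + a) / (2 y1)
s = (3*11^2 + 9) / (2*15) mod 19 = 1
x3 = s^2 - 2 x1 mod 19 = 1^2 - 2*11 = 17
y3 = s (x1 - x3) - y1 mod 19 = 1 * (11 - 17) - 15 = 17

2P = (17, 17)


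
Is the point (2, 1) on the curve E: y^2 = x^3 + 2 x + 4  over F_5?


Check whether y^2 = x^3 + 2 x + 4 (mod 5) for (x, y) = (2, 1).
LHS: y^2 = 1^2 mod 5 = 1
RHS: x^3 + 2 x + 4 = 2^3 + 2*2 + 4 mod 5 = 1
LHS = RHS

Yes, on the curve


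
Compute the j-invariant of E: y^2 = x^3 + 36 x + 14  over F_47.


Delta = -16(4 a^3 + 27 b^2) mod 47 = 42
-1728 * (4 a)^3 = -1728 * (4*36)^3 mod 47 = 15
j = 15 * 42^(-1) mod 47 = 44

j = 44 (mod 47)


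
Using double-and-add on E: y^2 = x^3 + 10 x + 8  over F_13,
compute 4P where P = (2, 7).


k = 4 = 100_2 (binary, LSB first: 001)
Double-and-add from P = (2, 7):
  bit 0 = 0: acc unchanged = O
  bit 1 = 0: acc unchanged = O
  bit 2 = 1: acc = O + (2, 6) = (2, 6)

4P = (2, 6)


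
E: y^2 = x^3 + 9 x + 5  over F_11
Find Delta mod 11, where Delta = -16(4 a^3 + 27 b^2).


4 a^3 + 27 b^2 = 4*9^3 + 27*5^2 = 2916 + 675 = 3591
Delta = -16 * (3591) = -57456
Delta mod 11 = 8

Delta = 8 (mod 11)


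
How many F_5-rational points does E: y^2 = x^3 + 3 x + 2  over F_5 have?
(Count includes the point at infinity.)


For each x in F_5, count y with y^2 = x^3 + 3 x + 2 mod 5:
  x = 1: RHS = 1, y in [1, 4]  -> 2 point(s)
  x = 2: RHS = 1, y in [1, 4]  -> 2 point(s)
Affine points: 4. Add the point at infinity: total = 5.

#E(F_5) = 5


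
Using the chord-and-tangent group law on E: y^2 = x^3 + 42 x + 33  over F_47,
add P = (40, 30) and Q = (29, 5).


P != Q, so use the chord formula.
s = (y2 - y1) / (x2 - x1) = (22) / (36) mod 47 = 45
x3 = s^2 - x1 - x2 mod 47 = 45^2 - 40 - 29 = 29
y3 = s (x1 - x3) - y1 mod 47 = 45 * (40 - 29) - 30 = 42

P + Q = (29, 42)


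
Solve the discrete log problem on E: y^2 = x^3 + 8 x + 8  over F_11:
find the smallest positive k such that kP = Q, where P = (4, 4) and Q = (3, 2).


Enumerate multiples of P until we hit Q = (3, 2):
  1P = (4, 4)
  2P = (8, 1)
  3P = (3, 9)
  4P = (7, 0)
  5P = (3, 2)
Match found at i = 5.

k = 5


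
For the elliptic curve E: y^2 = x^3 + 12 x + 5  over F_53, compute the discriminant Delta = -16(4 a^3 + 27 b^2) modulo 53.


4 a^3 + 27 b^2 = 4*12^3 + 27*5^2 = 6912 + 675 = 7587
Delta = -16 * (7587) = -121392
Delta mod 53 = 31

Delta = 31 (mod 53)


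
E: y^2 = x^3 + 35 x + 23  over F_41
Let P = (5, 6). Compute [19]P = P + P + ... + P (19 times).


k = 19 = 10011_2 (binary, LSB first: 11001)
Double-and-add from P = (5, 6):
  bit 0 = 1: acc = O + (5, 6) = (5, 6)
  bit 1 = 1: acc = (5, 6) + (0, 33) = (34, 3)
  bit 2 = 0: acc unchanged = (34, 3)
  bit 3 = 0: acc unchanged = (34, 3)
  bit 4 = 1: acc = (34, 3) + (9, 1) = (23, 11)

19P = (23, 11)


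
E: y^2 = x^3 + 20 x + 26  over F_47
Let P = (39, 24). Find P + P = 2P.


Doubling: s = (3 x1^2 + a) / (2 y1)
s = (3*39^2 + 20) / (2*24) mod 47 = 24
x3 = s^2 - 2 x1 mod 47 = 24^2 - 2*39 = 28
y3 = s (x1 - x3) - y1 mod 47 = 24 * (39 - 28) - 24 = 5

2P = (28, 5)


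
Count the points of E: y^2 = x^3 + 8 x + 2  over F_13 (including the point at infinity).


For each x in F_13, count y with y^2 = x^3 + 8 x + 2 mod 13:
  x = 2: RHS = 0, y in [0]  -> 1 point(s)
  x = 3: RHS = 1, y in [1, 12]  -> 2 point(s)
  x = 9: RHS = 10, y in [6, 7]  -> 2 point(s)
  x = 10: RHS = 3, y in [4, 9]  -> 2 point(s)
  x = 11: RHS = 4, y in [2, 11]  -> 2 point(s)
Affine points: 9. Add the point at infinity: total = 10.

#E(F_13) = 10


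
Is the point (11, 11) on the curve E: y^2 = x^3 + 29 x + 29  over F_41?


Check whether y^2 = x^3 + 29 x + 29 (mod 41) for (x, y) = (11, 11).
LHS: y^2 = 11^2 mod 41 = 39
RHS: x^3 + 29 x + 29 = 11^3 + 29*11 + 29 mod 41 = 39
LHS = RHS

Yes, on the curve


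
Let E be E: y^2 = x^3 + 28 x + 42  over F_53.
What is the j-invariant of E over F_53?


Delta = -16(4 a^3 + 27 b^2) mod 53 = 35
-1728 * (4 a)^3 = -1728 * (4*28)^3 mod 53 = 31
j = 31 * 35^(-1) mod 53 = 13

j = 13 (mod 53)


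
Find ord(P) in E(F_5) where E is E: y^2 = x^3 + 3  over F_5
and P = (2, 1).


Compute successive multiples of P until we hit O:
  1P = (2, 1)
  2P = (2, 4)
  3P = O

ord(P) = 3


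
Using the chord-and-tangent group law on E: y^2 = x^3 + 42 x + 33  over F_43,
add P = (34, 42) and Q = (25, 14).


P != Q, so use the chord formula.
s = (y2 - y1) / (x2 - x1) = (15) / (34) mod 43 = 27
x3 = s^2 - x1 - x2 mod 43 = 27^2 - 34 - 25 = 25
y3 = s (x1 - x3) - y1 mod 43 = 27 * (34 - 25) - 42 = 29

P + Q = (25, 29)


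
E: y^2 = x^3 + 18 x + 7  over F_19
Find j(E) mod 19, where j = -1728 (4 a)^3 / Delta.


Delta = -16(4 a^3 + 27 b^2) mod 19 = 5
-1728 * (4 a)^3 = -1728 * (4*18)^3 mod 19 = 12
j = 12 * 5^(-1) mod 19 = 10

j = 10 (mod 19)


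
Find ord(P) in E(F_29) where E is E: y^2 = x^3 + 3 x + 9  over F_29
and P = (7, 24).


Compute successive multiples of P until we hit O:
  1P = (7, 24)
  2P = (8, 20)
  3P = (1, 10)
  4P = (20, 23)
  5P = (25, 22)
  6P = (21, 13)
  7P = (21, 16)
  8P = (25, 7)
  ... (continuing to 13P)
  13P = O

ord(P) = 13


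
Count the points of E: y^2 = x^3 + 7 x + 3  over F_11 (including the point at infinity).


For each x in F_11, count y with y^2 = x^3 + 7 x + 3 mod 11:
  x = 0: RHS = 3, y in [5, 6]  -> 2 point(s)
  x = 1: RHS = 0, y in [0]  -> 1 point(s)
  x = 2: RHS = 3, y in [5, 6]  -> 2 point(s)
  x = 5: RHS = 9, y in [3, 8]  -> 2 point(s)
  x = 9: RHS = 3, y in [5, 6]  -> 2 point(s)
Affine points: 9. Add the point at infinity: total = 10.

#E(F_11) = 10


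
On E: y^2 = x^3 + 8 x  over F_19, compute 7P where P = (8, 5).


k = 7 = 111_2 (binary, LSB first: 111)
Double-and-add from P = (8, 5):
  bit 0 = 1: acc = O + (8, 5) = (8, 5)
  bit 1 = 1: acc = (8, 5) + (4, 18) = (14, 5)
  bit 2 = 1: acc = (14, 5) + (16, 14) = (14, 14)

7P = (14, 14)


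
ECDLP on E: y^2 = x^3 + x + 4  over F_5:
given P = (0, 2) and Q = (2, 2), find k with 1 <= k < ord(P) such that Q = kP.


Enumerate multiples of P until we hit Q = (2, 2):
  1P = (0, 2)
  2P = (1, 4)
  3P = (3, 2)
  4P = (2, 3)
  5P = (2, 2)
Match found at i = 5.

k = 5


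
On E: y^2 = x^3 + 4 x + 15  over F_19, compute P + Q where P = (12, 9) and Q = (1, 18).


P != Q, so use the chord formula.
s = (y2 - y1) / (x2 - x1) = (9) / (8) mod 19 = 13
x3 = s^2 - x1 - x2 mod 19 = 13^2 - 12 - 1 = 4
y3 = s (x1 - x3) - y1 mod 19 = 13 * (12 - 4) - 9 = 0

P + Q = (4, 0)


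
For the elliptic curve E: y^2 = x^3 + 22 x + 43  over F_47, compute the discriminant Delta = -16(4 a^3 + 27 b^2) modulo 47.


4 a^3 + 27 b^2 = 4*22^3 + 27*43^2 = 42592 + 49923 = 92515
Delta = -16 * (92515) = -1480240
Delta mod 47 = 25

Delta = 25 (mod 47)


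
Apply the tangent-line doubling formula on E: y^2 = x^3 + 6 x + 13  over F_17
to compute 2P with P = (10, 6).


Doubling: s = (3 x1^2 + a) / (2 y1)
s = (3*10^2 + 6) / (2*6) mod 17 = 0
x3 = s^2 - 2 x1 mod 17 = 0^2 - 2*10 = 14
y3 = s (x1 - x3) - y1 mod 17 = 0 * (10 - 14) - 6 = 11

2P = (14, 11)


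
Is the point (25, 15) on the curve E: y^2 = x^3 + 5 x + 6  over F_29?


Check whether y^2 = x^3 + 5 x + 6 (mod 29) for (x, y) = (25, 15).
LHS: y^2 = 15^2 mod 29 = 22
RHS: x^3 + 5 x + 6 = 25^3 + 5*25 + 6 mod 29 = 9
LHS != RHS

No, not on the curve


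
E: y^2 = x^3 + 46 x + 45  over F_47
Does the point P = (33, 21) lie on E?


Check whether y^2 = x^3 + 46 x + 45 (mod 47) for (x, y) = (33, 21).
LHS: y^2 = 21^2 mod 47 = 18
RHS: x^3 + 46 x + 45 = 33^3 + 46*33 + 45 mod 47 = 41
LHS != RHS

No, not on the curve


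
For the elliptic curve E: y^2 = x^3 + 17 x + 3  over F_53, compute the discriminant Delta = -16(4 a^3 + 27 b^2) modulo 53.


4 a^3 + 27 b^2 = 4*17^3 + 27*3^2 = 19652 + 243 = 19895
Delta = -16 * (19895) = -318320
Delta mod 53 = 51

Delta = 51 (mod 53)


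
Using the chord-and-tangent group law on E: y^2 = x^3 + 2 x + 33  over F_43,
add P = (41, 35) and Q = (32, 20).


P != Q, so use the chord formula.
s = (y2 - y1) / (x2 - x1) = (28) / (34) mod 43 = 16
x3 = s^2 - x1 - x2 mod 43 = 16^2 - 41 - 32 = 11
y3 = s (x1 - x3) - y1 mod 43 = 16 * (41 - 11) - 35 = 15

P + Q = (11, 15)


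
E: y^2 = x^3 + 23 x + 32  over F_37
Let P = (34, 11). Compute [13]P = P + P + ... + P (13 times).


k = 13 = 1101_2 (binary, LSB first: 1011)
Double-and-add from P = (34, 11):
  bit 0 = 1: acc = O + (34, 11) = (34, 11)
  bit 1 = 0: acc unchanged = (34, 11)
  bit 2 = 1: acc = (34, 11) + (14, 29) = (22, 30)
  bit 3 = 1: acc = (22, 30) + (12, 1) = (14, 8)

13P = (14, 8)


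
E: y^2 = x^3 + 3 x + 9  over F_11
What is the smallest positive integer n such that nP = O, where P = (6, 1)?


Compute successive multiples of P until we hit O:
  1P = (6, 1)
  2P = (2, 1)
  3P = (3, 10)
  4P = (0, 3)
  5P = (10, 4)
  6P = (10, 7)
  7P = (0, 8)
  8P = (3, 1)
  ... (continuing to 11P)
  11P = O

ord(P) = 11


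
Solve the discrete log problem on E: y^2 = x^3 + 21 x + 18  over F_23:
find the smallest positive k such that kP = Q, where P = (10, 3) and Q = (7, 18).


Enumerate multiples of P until we hit Q = (7, 18):
  1P = (10, 3)
  2P = (19, 10)
  3P = (0, 15)
  4P = (8, 13)
  5P = (7, 5)
  6P = (9, 4)
  7P = (5, 15)
  8P = (11, 4)
  9P = (3, 4)
  10P = (18, 8)
  11P = (13, 21)
  12P = (13, 2)
  13P = (18, 15)
  14P = (3, 19)
  15P = (11, 19)
  16P = (5, 8)
  17P = (9, 19)
  18P = (7, 18)
Match found at i = 18.

k = 18


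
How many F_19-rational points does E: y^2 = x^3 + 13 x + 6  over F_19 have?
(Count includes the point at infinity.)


For each x in F_19, count y with y^2 = x^3 + 13 x + 6 mod 19:
  x = 0: RHS = 6, y in [5, 14]  -> 2 point(s)
  x = 1: RHS = 1, y in [1, 18]  -> 2 point(s)
  x = 5: RHS = 6, y in [5, 14]  -> 2 point(s)
  x = 9: RHS = 16, y in [4, 15]  -> 2 point(s)
  x = 11: RHS = 17, y in [6, 13]  -> 2 point(s)
  x = 12: RHS = 9, y in [3, 16]  -> 2 point(s)
  x = 13: RHS = 16, y in [4, 15]  -> 2 point(s)
  x = 14: RHS = 6, y in [5, 14]  -> 2 point(s)
  x = 15: RHS = 4, y in [2, 17]  -> 2 point(s)
  x = 16: RHS = 16, y in [4, 15]  -> 2 point(s)
  x = 18: RHS = 11, y in [7, 12]  -> 2 point(s)
Affine points: 22. Add the point at infinity: total = 23.

#E(F_19) = 23


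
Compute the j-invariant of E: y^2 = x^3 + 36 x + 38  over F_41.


Delta = -16(4 a^3 + 27 b^2) mod 41 = 12
-1728 * (4 a)^3 = -1728 * (4*36)^3 mod 41 = 30
j = 30 * 12^(-1) mod 41 = 23

j = 23 (mod 41)


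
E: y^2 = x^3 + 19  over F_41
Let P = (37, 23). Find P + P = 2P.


Doubling: s = (3 x1^2 + a) / (2 y1)
s = (3*37^2 + 0) / (2*23) mod 41 = 26
x3 = s^2 - 2 x1 mod 41 = 26^2 - 2*37 = 28
y3 = s (x1 - x3) - y1 mod 41 = 26 * (37 - 28) - 23 = 6

2P = (28, 6)


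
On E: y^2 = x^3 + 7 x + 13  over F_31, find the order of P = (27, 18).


Compute successive multiples of P until we hit O:
  1P = (27, 18)
  2P = (5, 7)
  3P = (7, 23)
  4P = (30, 6)
  5P = (21, 20)
  6P = (21, 11)
  7P = (30, 25)
  8P = (7, 8)
  ... (continuing to 11P)
  11P = O

ord(P) = 11


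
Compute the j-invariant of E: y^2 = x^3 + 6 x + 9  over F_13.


Delta = -16(4 a^3 + 27 b^2) mod 13 = 12
-1728 * (4 a)^3 = -1728 * (4*6)^3 mod 13 = 5
j = 5 * 12^(-1) mod 13 = 8

j = 8 (mod 13)


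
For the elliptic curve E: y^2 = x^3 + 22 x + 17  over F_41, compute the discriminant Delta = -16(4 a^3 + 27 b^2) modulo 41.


4 a^3 + 27 b^2 = 4*22^3 + 27*17^2 = 42592 + 7803 = 50395
Delta = -16 * (50395) = -806320
Delta mod 41 = 27

Delta = 27 (mod 41)


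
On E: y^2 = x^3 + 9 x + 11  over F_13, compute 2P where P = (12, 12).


Doubling: s = (3 x1^2 + a) / (2 y1)
s = (3*12^2 + 9) / (2*12) mod 13 = 7
x3 = s^2 - 2 x1 mod 13 = 7^2 - 2*12 = 12
y3 = s (x1 - x3) - y1 mod 13 = 7 * (12 - 12) - 12 = 1

2P = (12, 1)


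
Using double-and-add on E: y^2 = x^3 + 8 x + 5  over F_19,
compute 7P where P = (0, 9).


k = 7 = 111_2 (binary, LSB first: 111)
Double-and-add from P = (0, 9):
  bit 0 = 1: acc = O + (0, 9) = (0, 9)
  bit 1 = 1: acc = (0, 9) + (7, 9) = (12, 10)
  bit 2 = 1: acc = (12, 10) + (14, 12) = (13, 8)

7P = (13, 8)


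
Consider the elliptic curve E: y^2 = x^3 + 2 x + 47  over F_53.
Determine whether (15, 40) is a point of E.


Check whether y^2 = x^3 + 2 x + 47 (mod 53) for (x, y) = (15, 40).
LHS: y^2 = 40^2 mod 53 = 10
RHS: x^3 + 2 x + 47 = 15^3 + 2*15 + 47 mod 53 = 7
LHS != RHS

No, not on the curve


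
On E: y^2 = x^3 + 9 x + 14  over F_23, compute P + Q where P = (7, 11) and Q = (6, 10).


P != Q, so use the chord formula.
s = (y2 - y1) / (x2 - x1) = (22) / (22) mod 23 = 1
x3 = s^2 - x1 - x2 mod 23 = 1^2 - 7 - 6 = 11
y3 = s (x1 - x3) - y1 mod 23 = 1 * (7 - 11) - 11 = 8

P + Q = (11, 8)


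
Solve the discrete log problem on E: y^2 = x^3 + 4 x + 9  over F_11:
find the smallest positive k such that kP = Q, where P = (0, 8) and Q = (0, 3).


Enumerate multiples of P until we hit Q = (0, 3):
  1P = (0, 8)
  2P = (9, 9)
  3P = (5, 0)
  4P = (9, 2)
  5P = (0, 3)
Match found at i = 5.

k = 5


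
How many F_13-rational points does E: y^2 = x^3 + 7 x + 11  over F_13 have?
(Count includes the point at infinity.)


For each x in F_13, count y with y^2 = x^3 + 7 x + 11 mod 13:
  x = 4: RHS = 12, y in [5, 8]  -> 2 point(s)
  x = 6: RHS = 9, y in [3, 10]  -> 2 point(s)
  x = 7: RHS = 0, y in [0]  -> 1 point(s)
  x = 9: RHS = 10, y in [6, 7]  -> 2 point(s)
  x = 12: RHS = 3, y in [4, 9]  -> 2 point(s)
Affine points: 9. Add the point at infinity: total = 10.

#E(F_13) = 10


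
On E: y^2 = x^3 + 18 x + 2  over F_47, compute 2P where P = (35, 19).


Doubling: s = (3 x1^2 + a) / (2 y1)
s = (3*35^2 + 18) / (2*19) mod 47 = 44
x3 = s^2 - 2 x1 mod 47 = 44^2 - 2*35 = 33
y3 = s (x1 - x3) - y1 mod 47 = 44 * (35 - 33) - 19 = 22

2P = (33, 22)


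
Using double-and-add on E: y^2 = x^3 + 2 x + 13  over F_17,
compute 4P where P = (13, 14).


k = 4 = 100_2 (binary, LSB first: 001)
Double-and-add from P = (13, 14):
  bit 0 = 0: acc unchanged = O
  bit 1 = 0: acc unchanged = O
  bit 2 = 1: acc = O + (4, 0) = (4, 0)

4P = (4, 0)


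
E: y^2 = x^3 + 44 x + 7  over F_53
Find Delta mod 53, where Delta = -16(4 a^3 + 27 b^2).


4 a^3 + 27 b^2 = 4*44^3 + 27*7^2 = 340736 + 1323 = 342059
Delta = -16 * (342059) = -5472944
Delta mod 53 = 48

Delta = 48 (mod 53)


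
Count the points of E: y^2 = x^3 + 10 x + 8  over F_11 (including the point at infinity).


For each x in F_11, count y with y^2 = x^3 + 10 x + 8 mod 11:
  x = 2: RHS = 3, y in [5, 6]  -> 2 point(s)
  x = 6: RHS = 9, y in [3, 8]  -> 2 point(s)
  x = 7: RHS = 3, y in [5, 6]  -> 2 point(s)
Affine points: 6. Add the point at infinity: total = 7.

#E(F_11) = 7


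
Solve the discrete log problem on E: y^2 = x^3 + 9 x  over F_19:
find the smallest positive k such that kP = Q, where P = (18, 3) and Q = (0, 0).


Enumerate multiples of P until we hit Q = (0, 0):
  1P = (18, 3)
  2P = (6, 2)
  3P = (2, 11)
  4P = (4, 9)
  5P = (3, 15)
  6P = (7, 11)
  7P = (14, 1)
  8P = (11, 10)
  9P = (10, 8)
  10P = (0, 0)
Match found at i = 10.

k = 10


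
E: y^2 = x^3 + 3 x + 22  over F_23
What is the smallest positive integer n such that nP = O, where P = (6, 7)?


Compute successive multiples of P until we hit O:
  1P = (6, 7)
  2P = (20, 20)
  3P = (13, 21)
  4P = (8, 12)
  5P = (21, 13)
  6P = (21, 10)
  7P = (8, 11)
  8P = (13, 2)
  ... (continuing to 11P)
  11P = O

ord(P) = 11


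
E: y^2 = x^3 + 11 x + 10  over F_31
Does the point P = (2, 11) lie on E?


Check whether y^2 = x^3 + 11 x + 10 (mod 31) for (x, y) = (2, 11).
LHS: y^2 = 11^2 mod 31 = 28
RHS: x^3 + 11 x + 10 = 2^3 + 11*2 + 10 mod 31 = 9
LHS != RHS

No, not on the curve


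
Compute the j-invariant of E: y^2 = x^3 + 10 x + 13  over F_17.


Delta = -16(4 a^3 + 27 b^2) mod 17 = 12
-1728 * (4 a)^3 = -1728 * (4*10)^3 mod 17 = 4
j = 4 * 12^(-1) mod 17 = 6

j = 6 (mod 17)


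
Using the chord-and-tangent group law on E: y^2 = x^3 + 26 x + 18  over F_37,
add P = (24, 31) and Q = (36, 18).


P != Q, so use the chord formula.
s = (y2 - y1) / (x2 - x1) = (24) / (12) mod 37 = 2
x3 = s^2 - x1 - x2 mod 37 = 2^2 - 24 - 36 = 18
y3 = s (x1 - x3) - y1 mod 37 = 2 * (24 - 18) - 31 = 18

P + Q = (18, 18)


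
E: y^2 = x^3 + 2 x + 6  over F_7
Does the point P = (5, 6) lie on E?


Check whether y^2 = x^3 + 2 x + 6 (mod 7) for (x, y) = (5, 6).
LHS: y^2 = 6^2 mod 7 = 1
RHS: x^3 + 2 x + 6 = 5^3 + 2*5 + 6 mod 7 = 1
LHS = RHS

Yes, on the curve


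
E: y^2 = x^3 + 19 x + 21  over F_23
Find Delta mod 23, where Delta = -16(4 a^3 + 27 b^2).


4 a^3 + 27 b^2 = 4*19^3 + 27*21^2 = 27436 + 11907 = 39343
Delta = -16 * (39343) = -629488
Delta mod 23 = 22

Delta = 22 (mod 23)


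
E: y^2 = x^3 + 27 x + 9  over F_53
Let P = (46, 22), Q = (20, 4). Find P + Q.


P != Q, so use the chord formula.
s = (y2 - y1) / (x2 - x1) = (35) / (27) mod 53 = 17
x3 = s^2 - x1 - x2 mod 53 = 17^2 - 46 - 20 = 11
y3 = s (x1 - x3) - y1 mod 53 = 17 * (46 - 11) - 22 = 43

P + Q = (11, 43)


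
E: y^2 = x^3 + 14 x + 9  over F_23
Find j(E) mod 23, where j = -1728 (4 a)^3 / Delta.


Delta = -16(4 a^3 + 27 b^2) mod 23 = 3
-1728 * (4 a)^3 = -1728 * (4*14)^3 mod 23 = 13
j = 13 * 3^(-1) mod 23 = 12

j = 12 (mod 23)


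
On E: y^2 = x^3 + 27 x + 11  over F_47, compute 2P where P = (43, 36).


Doubling: s = (3 x1^2 + a) / (2 y1)
s = (3*43^2 + 27) / (2*36) mod 47 = 3
x3 = s^2 - 2 x1 mod 47 = 3^2 - 2*43 = 17
y3 = s (x1 - x3) - y1 mod 47 = 3 * (43 - 17) - 36 = 42

2P = (17, 42)


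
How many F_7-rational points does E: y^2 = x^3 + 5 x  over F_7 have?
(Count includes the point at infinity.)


For each x in F_7, count y with y^2 = x^3 + 5 x + 0 mod 7:
  x = 0: RHS = 0, y in [0]  -> 1 point(s)
  x = 2: RHS = 4, y in [2, 5]  -> 2 point(s)
  x = 3: RHS = 0, y in [0]  -> 1 point(s)
  x = 4: RHS = 0, y in [0]  -> 1 point(s)
  x = 6: RHS = 1, y in [1, 6]  -> 2 point(s)
Affine points: 7. Add the point at infinity: total = 8.

#E(F_7) = 8


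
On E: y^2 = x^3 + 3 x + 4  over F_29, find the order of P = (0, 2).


Compute successive multiples of P until we hit O:
  1P = (0, 2)
  2P = (6, 8)
  3P = (24, 3)
  4P = (12, 12)
  5P = (4, 14)
  6P = (5, 12)
  7P = (28, 0)
  8P = (5, 17)
  ... (continuing to 14P)
  14P = O

ord(P) = 14


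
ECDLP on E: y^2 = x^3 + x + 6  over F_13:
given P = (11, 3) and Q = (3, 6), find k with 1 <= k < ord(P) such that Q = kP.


Enumerate multiples of P until we hit Q = (3, 6):
  1P = (11, 3)
  2P = (4, 10)
  3P = (12, 11)
  4P = (2, 4)
  5P = (9, 4)
  6P = (3, 6)
Match found at i = 6.

k = 6


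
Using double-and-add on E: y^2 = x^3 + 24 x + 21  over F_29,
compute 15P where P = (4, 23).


k = 15 = 1111_2 (binary, LSB first: 1111)
Double-and-add from P = (4, 23):
  bit 0 = 1: acc = O + (4, 23) = (4, 23)
  bit 1 = 1: acc = (4, 23) + (28, 5) = (3, 27)
  bit 2 = 1: acc = (3, 27) + (9, 26) = (13, 23)
  bit 3 = 1: acc = (13, 23) + (12, 6) = (3, 2)

15P = (3, 2)


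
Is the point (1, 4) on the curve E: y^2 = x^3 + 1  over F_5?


Check whether y^2 = x^3 + 0 x + 1 (mod 5) for (x, y) = (1, 4).
LHS: y^2 = 4^2 mod 5 = 1
RHS: x^3 + 0 x + 1 = 1^3 + 0*1 + 1 mod 5 = 2
LHS != RHS

No, not on the curve


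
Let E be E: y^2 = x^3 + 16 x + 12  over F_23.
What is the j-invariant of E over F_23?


Delta = -16(4 a^3 + 27 b^2) mod 23 = 17
-1728 * (4 a)^3 = -1728 * (4*16)^3 mod 23 = 7
j = 7 * 17^(-1) mod 23 = 18

j = 18 (mod 23)


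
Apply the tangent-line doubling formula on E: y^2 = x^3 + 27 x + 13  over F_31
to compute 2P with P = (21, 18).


Doubling: s = (3 x1^2 + a) / (2 y1)
s = (3*21^2 + 27) / (2*18) mod 31 = 22
x3 = s^2 - 2 x1 mod 31 = 22^2 - 2*21 = 8
y3 = s (x1 - x3) - y1 mod 31 = 22 * (21 - 8) - 18 = 20

2P = (8, 20)


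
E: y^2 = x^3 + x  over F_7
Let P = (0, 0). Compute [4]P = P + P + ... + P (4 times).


k = 4 = 100_2 (binary, LSB first: 001)
Double-and-add from P = (0, 0):
  bit 0 = 0: acc unchanged = O
  bit 1 = 0: acc unchanged = O
  bit 2 = 1: acc = O + O = O

4P = O


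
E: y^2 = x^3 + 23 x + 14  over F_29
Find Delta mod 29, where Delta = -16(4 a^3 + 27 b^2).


4 a^3 + 27 b^2 = 4*23^3 + 27*14^2 = 48668 + 5292 = 53960
Delta = -16 * (53960) = -863360
Delta mod 29 = 28

Delta = 28 (mod 29)


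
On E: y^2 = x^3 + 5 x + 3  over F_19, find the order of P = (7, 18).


Compute successive multiples of P until we hit O:
  1P = (7, 18)
  2P = (5, 1)
  3P = (8, 2)
  4P = (13, 2)
  5P = (4, 12)
  6P = (12, 10)
  7P = (17, 17)
  8P = (18, 4)
  ... (continuing to 25P)
  25P = O

ord(P) = 25


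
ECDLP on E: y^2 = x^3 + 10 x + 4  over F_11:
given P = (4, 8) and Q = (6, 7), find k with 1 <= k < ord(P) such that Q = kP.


Enumerate multiples of P until we hit Q = (6, 7):
  1P = (4, 8)
  2P = (6, 4)
  3P = (5, 5)
  4P = (0, 2)
  5P = (1, 2)
  6P = (10, 2)
  7P = (9, 8)
  8P = (9, 3)
  9P = (10, 9)
  10P = (1, 9)
  11P = (0, 9)
  12P = (5, 6)
  13P = (6, 7)
Match found at i = 13.

k = 13


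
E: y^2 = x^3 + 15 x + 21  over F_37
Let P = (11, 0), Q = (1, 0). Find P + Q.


P != Q, so use the chord formula.
s = (y2 - y1) / (x2 - x1) = (0) / (27) mod 37 = 0
x3 = s^2 - x1 - x2 mod 37 = 0^2 - 11 - 1 = 25
y3 = s (x1 - x3) - y1 mod 37 = 0 * (11 - 25) - 0 = 0

P + Q = (25, 0)


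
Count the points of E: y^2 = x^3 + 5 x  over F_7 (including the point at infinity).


For each x in F_7, count y with y^2 = x^3 + 5 x + 0 mod 7:
  x = 0: RHS = 0, y in [0]  -> 1 point(s)
  x = 2: RHS = 4, y in [2, 5]  -> 2 point(s)
  x = 3: RHS = 0, y in [0]  -> 1 point(s)
  x = 4: RHS = 0, y in [0]  -> 1 point(s)
  x = 6: RHS = 1, y in [1, 6]  -> 2 point(s)
Affine points: 7. Add the point at infinity: total = 8.

#E(F_7) = 8


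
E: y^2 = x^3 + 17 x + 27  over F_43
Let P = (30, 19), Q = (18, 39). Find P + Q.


P != Q, so use the chord formula.
s = (y2 - y1) / (x2 - x1) = (20) / (31) mod 43 = 27
x3 = s^2 - x1 - x2 mod 43 = 27^2 - 30 - 18 = 36
y3 = s (x1 - x3) - y1 mod 43 = 27 * (30 - 36) - 19 = 34

P + Q = (36, 34)


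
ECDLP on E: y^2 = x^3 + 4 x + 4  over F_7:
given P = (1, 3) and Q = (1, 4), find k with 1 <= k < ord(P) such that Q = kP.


Enumerate multiples of P until we hit Q = (1, 4):
  1P = (1, 3)
  2P = (5, 4)
  3P = (5, 3)
  4P = (1, 4)
Match found at i = 4.

k = 4


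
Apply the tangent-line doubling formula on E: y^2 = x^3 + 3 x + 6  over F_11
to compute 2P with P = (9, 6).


Doubling: s = (3 x1^2 + a) / (2 y1)
s = (3*9^2 + 3) / (2*6) mod 11 = 4
x3 = s^2 - 2 x1 mod 11 = 4^2 - 2*9 = 9
y3 = s (x1 - x3) - y1 mod 11 = 4 * (9 - 9) - 6 = 5

2P = (9, 5)


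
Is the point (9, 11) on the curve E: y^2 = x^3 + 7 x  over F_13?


Check whether y^2 = x^3 + 7 x + 0 (mod 13) for (x, y) = (9, 11).
LHS: y^2 = 11^2 mod 13 = 4
RHS: x^3 + 7 x + 0 = 9^3 + 7*9 + 0 mod 13 = 12
LHS != RHS

No, not on the curve


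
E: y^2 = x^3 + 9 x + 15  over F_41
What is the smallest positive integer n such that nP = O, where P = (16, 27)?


Compute successive multiples of P until we hit O:
  1P = (16, 27)
  2P = (18, 8)
  3P = (5, 12)
  4P = (10, 11)
  5P = (13, 22)
  6P = (33, 13)
  7P = (8, 5)
  8P = (22, 18)
  ... (continuing to 52P)
  52P = O

ord(P) = 52


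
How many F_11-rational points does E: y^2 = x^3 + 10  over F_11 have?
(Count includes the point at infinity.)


For each x in F_11, count y with y^2 = x^3 + 0 x + 10 mod 11:
  x = 1: RHS = 0, y in [0]  -> 1 point(s)
  x = 3: RHS = 4, y in [2, 9]  -> 2 point(s)
  x = 5: RHS = 3, y in [5, 6]  -> 2 point(s)
  x = 7: RHS = 1, y in [1, 10]  -> 2 point(s)
  x = 8: RHS = 5, y in [4, 7]  -> 2 point(s)
  x = 10: RHS = 9, y in [3, 8]  -> 2 point(s)
Affine points: 11. Add the point at infinity: total = 12.

#E(F_11) = 12


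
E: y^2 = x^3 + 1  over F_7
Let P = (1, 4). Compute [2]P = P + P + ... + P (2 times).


k = 2 = 10_2 (binary, LSB first: 01)
Double-and-add from P = (1, 4):
  bit 0 = 0: acc unchanged = O
  bit 1 = 1: acc = O + (0, 6) = (0, 6)

2P = (0, 6)


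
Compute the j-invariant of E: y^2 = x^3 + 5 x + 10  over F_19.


Delta = -16(4 a^3 + 27 b^2) mod 19 = 5
-1728 * (4 a)^3 = -1728 * (4*5)^3 mod 19 = 1
j = 1 * 5^(-1) mod 19 = 4

j = 4 (mod 19)


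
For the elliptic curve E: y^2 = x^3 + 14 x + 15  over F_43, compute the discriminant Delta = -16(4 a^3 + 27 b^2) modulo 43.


4 a^3 + 27 b^2 = 4*14^3 + 27*15^2 = 10976 + 6075 = 17051
Delta = -16 * (17051) = -272816
Delta mod 43 = 19

Delta = 19 (mod 43)


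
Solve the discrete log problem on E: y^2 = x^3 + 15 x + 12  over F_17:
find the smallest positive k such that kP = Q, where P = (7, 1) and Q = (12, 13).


Enumerate multiples of P until we hit Q = (12, 13):
  1P = (7, 1)
  2P = (2, 13)
  3P = (9, 14)
  4P = (5, 12)
  5P = (14, 12)
  6P = (12, 13)
Match found at i = 6.

k = 6


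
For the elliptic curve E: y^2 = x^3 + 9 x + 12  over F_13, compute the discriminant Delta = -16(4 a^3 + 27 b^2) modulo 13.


4 a^3 + 27 b^2 = 4*9^3 + 27*12^2 = 2916 + 3888 = 6804
Delta = -16 * (6804) = -108864
Delta mod 13 = 11

Delta = 11 (mod 13)


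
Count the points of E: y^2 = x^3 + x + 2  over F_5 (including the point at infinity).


For each x in F_5, count y with y^2 = x^3 + 1 x + 2 mod 5:
  x = 1: RHS = 4, y in [2, 3]  -> 2 point(s)
  x = 4: RHS = 0, y in [0]  -> 1 point(s)
Affine points: 3. Add the point at infinity: total = 4.

#E(F_5) = 4


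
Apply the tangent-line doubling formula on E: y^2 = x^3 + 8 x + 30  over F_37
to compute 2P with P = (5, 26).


Doubling: s = (3 x1^2 + a) / (2 y1)
s = (3*5^2 + 8) / (2*26) mod 37 = 8
x3 = s^2 - 2 x1 mod 37 = 8^2 - 2*5 = 17
y3 = s (x1 - x3) - y1 mod 37 = 8 * (5 - 17) - 26 = 26

2P = (17, 26)


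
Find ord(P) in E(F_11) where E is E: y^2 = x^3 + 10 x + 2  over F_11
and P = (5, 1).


Compute successive multiples of P until we hit O:
  1P = (5, 1)
  2P = (6, 6)
  3P = (3, 9)
  4P = (8, 0)
  5P = (3, 2)
  6P = (6, 5)
  7P = (5, 10)
  8P = O

ord(P) = 8


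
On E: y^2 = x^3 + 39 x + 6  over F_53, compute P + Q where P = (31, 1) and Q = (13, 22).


P != Q, so use the chord formula.
s = (y2 - y1) / (x2 - x1) = (21) / (35) mod 53 = 43
x3 = s^2 - x1 - x2 mod 53 = 43^2 - 31 - 13 = 3
y3 = s (x1 - x3) - y1 mod 53 = 43 * (31 - 3) - 1 = 37

P + Q = (3, 37)


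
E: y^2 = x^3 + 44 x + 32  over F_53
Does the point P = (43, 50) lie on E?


Check whether y^2 = x^3 + 44 x + 32 (mod 53) for (x, y) = (43, 50).
LHS: y^2 = 50^2 mod 53 = 9
RHS: x^3 + 44 x + 32 = 43^3 + 44*43 + 32 mod 53 = 23
LHS != RHS

No, not on the curve


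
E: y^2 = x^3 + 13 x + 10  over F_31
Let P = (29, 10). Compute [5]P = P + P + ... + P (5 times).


k = 5 = 101_2 (binary, LSB first: 101)
Double-and-add from P = (29, 10):
  bit 0 = 1: acc = O + (29, 10) = (29, 10)
  bit 1 = 0: acc unchanged = (29, 10)
  bit 2 = 1: acc = (29, 10) + (23, 18) = (29, 21)

5P = (29, 21)


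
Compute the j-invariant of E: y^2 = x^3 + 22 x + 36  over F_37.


Delta = -16(4 a^3 + 27 b^2) mod 37 = 6
-1728 * (4 a)^3 = -1728 * (4*22)^3 mod 37 = 29
j = 29 * 6^(-1) mod 37 = 11

j = 11 (mod 37)


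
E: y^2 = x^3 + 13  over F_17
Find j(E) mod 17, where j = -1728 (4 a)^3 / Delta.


Delta = -16(4 a^3 + 27 b^2) mod 17 = 7
-1728 * (4 a)^3 = -1728 * (4*0)^3 mod 17 = 0
j = 0 * 7^(-1) mod 17 = 0

j = 0 (mod 17)


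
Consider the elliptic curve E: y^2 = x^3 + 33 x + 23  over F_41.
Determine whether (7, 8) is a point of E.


Check whether y^2 = x^3 + 33 x + 23 (mod 41) for (x, y) = (7, 8).
LHS: y^2 = 8^2 mod 41 = 23
RHS: x^3 + 33 x + 23 = 7^3 + 33*7 + 23 mod 41 = 23
LHS = RHS

Yes, on the curve


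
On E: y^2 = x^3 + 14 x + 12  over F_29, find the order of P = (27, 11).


Compute successive multiples of P until we hit O:
  1P = (27, 11)
  2P = (3, 20)
  3P = (15, 28)
  4P = (17, 28)
  5P = (5, 27)
  6P = (4, 25)
  7P = (26, 1)
  8P = (18, 21)
  ... (continuing to 29P)
  29P = O

ord(P) = 29


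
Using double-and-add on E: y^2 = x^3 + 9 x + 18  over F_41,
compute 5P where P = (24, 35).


k = 5 = 101_2 (binary, LSB first: 101)
Double-and-add from P = (24, 35):
  bit 0 = 1: acc = O + (24, 35) = (24, 35)
  bit 1 = 0: acc unchanged = (24, 35)
  bit 2 = 1: acc = (24, 35) + (37, 0) = (20, 11)

5P = (20, 11)


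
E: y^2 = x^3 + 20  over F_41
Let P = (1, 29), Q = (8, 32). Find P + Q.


P != Q, so use the chord formula.
s = (y2 - y1) / (x2 - x1) = (3) / (7) mod 41 = 18
x3 = s^2 - x1 - x2 mod 41 = 18^2 - 1 - 8 = 28
y3 = s (x1 - x3) - y1 mod 41 = 18 * (1 - 28) - 29 = 18

P + Q = (28, 18)


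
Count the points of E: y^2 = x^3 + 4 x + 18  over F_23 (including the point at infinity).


For each x in F_23, count y with y^2 = x^3 + 4 x + 18 mod 23:
  x = 0: RHS = 18, y in [8, 15]  -> 2 point(s)
  x = 1: RHS = 0, y in [0]  -> 1 point(s)
  x = 4: RHS = 6, y in [11, 12]  -> 2 point(s)
  x = 5: RHS = 2, y in [5, 18]  -> 2 point(s)
  x = 9: RHS = 1, y in [1, 22]  -> 2 point(s)
  x = 10: RHS = 0, y in [0]  -> 1 point(s)
  x = 11: RHS = 13, y in [6, 17]  -> 2 point(s)
  x = 12: RHS = 0, y in [0]  -> 1 point(s)
  x = 13: RHS = 13, y in [6, 17]  -> 2 point(s)
  x = 14: RHS = 12, y in [9, 14]  -> 2 point(s)
  x = 15: RHS = 3, y in [7, 16]  -> 2 point(s)
  x = 17: RHS = 8, y in [10, 13]  -> 2 point(s)
  x = 20: RHS = 2, y in [5, 18]  -> 2 point(s)
  x = 21: RHS = 2, y in [5, 18]  -> 2 point(s)
  x = 22: RHS = 13, y in [6, 17]  -> 2 point(s)
Affine points: 27. Add the point at infinity: total = 28.

#E(F_23) = 28
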